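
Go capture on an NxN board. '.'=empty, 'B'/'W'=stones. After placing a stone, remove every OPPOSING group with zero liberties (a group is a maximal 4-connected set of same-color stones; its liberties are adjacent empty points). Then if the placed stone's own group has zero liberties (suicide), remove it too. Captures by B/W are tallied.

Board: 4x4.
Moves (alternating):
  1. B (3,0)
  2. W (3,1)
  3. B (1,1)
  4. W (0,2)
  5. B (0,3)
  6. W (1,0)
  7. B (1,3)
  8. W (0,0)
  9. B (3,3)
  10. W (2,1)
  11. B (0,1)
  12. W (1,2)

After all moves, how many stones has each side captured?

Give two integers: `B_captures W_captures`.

Move 1: B@(3,0) -> caps B=0 W=0
Move 2: W@(3,1) -> caps B=0 W=0
Move 3: B@(1,1) -> caps B=0 W=0
Move 4: W@(0,2) -> caps B=0 W=0
Move 5: B@(0,3) -> caps B=0 W=0
Move 6: W@(1,0) -> caps B=0 W=0
Move 7: B@(1,3) -> caps B=0 W=0
Move 8: W@(0,0) -> caps B=0 W=0
Move 9: B@(3,3) -> caps B=0 W=0
Move 10: W@(2,1) -> caps B=0 W=0
Move 11: B@(0,1) -> caps B=0 W=0
Move 12: W@(1,2) -> caps B=0 W=2

Answer: 0 2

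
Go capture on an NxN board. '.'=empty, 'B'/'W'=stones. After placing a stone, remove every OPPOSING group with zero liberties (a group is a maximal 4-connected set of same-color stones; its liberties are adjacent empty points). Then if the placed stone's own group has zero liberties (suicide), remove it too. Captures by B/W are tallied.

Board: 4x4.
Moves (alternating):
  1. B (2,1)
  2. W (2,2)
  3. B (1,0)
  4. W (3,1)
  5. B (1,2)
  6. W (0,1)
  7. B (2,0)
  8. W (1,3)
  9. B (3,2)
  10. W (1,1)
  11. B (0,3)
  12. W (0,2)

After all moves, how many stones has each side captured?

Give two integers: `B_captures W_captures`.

Answer: 0 2

Derivation:
Move 1: B@(2,1) -> caps B=0 W=0
Move 2: W@(2,2) -> caps B=0 W=0
Move 3: B@(1,0) -> caps B=0 W=0
Move 4: W@(3,1) -> caps B=0 W=0
Move 5: B@(1,2) -> caps B=0 W=0
Move 6: W@(0,1) -> caps B=0 W=0
Move 7: B@(2,0) -> caps B=0 W=0
Move 8: W@(1,3) -> caps B=0 W=0
Move 9: B@(3,2) -> caps B=0 W=0
Move 10: W@(1,1) -> caps B=0 W=0
Move 11: B@(0,3) -> caps B=0 W=0
Move 12: W@(0,2) -> caps B=0 W=2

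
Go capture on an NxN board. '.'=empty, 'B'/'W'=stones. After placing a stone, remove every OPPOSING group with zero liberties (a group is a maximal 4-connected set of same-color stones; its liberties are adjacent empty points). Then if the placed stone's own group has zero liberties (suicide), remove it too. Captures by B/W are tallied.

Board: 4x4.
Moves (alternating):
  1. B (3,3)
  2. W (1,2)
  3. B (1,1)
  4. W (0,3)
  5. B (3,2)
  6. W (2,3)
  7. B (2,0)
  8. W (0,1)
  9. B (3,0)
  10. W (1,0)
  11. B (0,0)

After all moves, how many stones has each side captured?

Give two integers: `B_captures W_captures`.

Move 1: B@(3,3) -> caps B=0 W=0
Move 2: W@(1,2) -> caps B=0 W=0
Move 3: B@(1,1) -> caps B=0 W=0
Move 4: W@(0,3) -> caps B=0 W=0
Move 5: B@(3,2) -> caps B=0 W=0
Move 6: W@(2,3) -> caps B=0 W=0
Move 7: B@(2,0) -> caps B=0 W=0
Move 8: W@(0,1) -> caps B=0 W=0
Move 9: B@(3,0) -> caps B=0 W=0
Move 10: W@(1,0) -> caps B=0 W=0
Move 11: B@(0,0) -> caps B=1 W=0

Answer: 1 0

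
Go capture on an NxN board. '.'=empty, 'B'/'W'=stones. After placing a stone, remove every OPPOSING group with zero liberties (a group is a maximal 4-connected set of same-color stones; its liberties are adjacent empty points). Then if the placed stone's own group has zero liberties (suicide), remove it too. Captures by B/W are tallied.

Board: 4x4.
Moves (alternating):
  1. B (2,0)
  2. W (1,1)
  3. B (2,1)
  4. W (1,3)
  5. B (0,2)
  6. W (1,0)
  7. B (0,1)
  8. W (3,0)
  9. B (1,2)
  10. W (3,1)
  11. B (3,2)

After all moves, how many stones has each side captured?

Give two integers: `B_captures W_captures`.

Answer: 2 0

Derivation:
Move 1: B@(2,0) -> caps B=0 W=0
Move 2: W@(1,1) -> caps B=0 W=0
Move 3: B@(2,1) -> caps B=0 W=0
Move 4: W@(1,3) -> caps B=0 W=0
Move 5: B@(0,2) -> caps B=0 W=0
Move 6: W@(1,0) -> caps B=0 W=0
Move 7: B@(0,1) -> caps B=0 W=0
Move 8: W@(3,0) -> caps B=0 W=0
Move 9: B@(1,2) -> caps B=0 W=0
Move 10: W@(3,1) -> caps B=0 W=0
Move 11: B@(3,2) -> caps B=2 W=0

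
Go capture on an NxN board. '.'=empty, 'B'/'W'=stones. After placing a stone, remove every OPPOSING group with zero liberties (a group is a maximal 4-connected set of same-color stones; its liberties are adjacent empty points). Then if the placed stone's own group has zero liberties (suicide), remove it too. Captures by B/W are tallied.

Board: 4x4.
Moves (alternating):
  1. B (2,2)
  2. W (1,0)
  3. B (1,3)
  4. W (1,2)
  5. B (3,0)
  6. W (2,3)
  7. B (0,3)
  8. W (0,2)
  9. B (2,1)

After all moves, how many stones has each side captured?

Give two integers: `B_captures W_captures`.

Answer: 0 2

Derivation:
Move 1: B@(2,2) -> caps B=0 W=0
Move 2: W@(1,0) -> caps B=0 W=0
Move 3: B@(1,3) -> caps B=0 W=0
Move 4: W@(1,2) -> caps B=0 W=0
Move 5: B@(3,0) -> caps B=0 W=0
Move 6: W@(2,3) -> caps B=0 W=0
Move 7: B@(0,3) -> caps B=0 W=0
Move 8: W@(0,2) -> caps B=0 W=2
Move 9: B@(2,1) -> caps B=0 W=2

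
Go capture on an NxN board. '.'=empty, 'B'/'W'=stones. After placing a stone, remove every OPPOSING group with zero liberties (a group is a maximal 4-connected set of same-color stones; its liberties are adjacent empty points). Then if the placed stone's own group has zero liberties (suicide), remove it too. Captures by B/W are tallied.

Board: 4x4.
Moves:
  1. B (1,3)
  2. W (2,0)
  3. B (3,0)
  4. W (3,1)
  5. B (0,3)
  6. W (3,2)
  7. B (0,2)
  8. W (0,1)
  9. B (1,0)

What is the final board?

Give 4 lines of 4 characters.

Answer: .WBB
B..B
W...
.WW.

Derivation:
Move 1: B@(1,3) -> caps B=0 W=0
Move 2: W@(2,0) -> caps B=0 W=0
Move 3: B@(3,0) -> caps B=0 W=0
Move 4: W@(3,1) -> caps B=0 W=1
Move 5: B@(0,3) -> caps B=0 W=1
Move 6: W@(3,2) -> caps B=0 W=1
Move 7: B@(0,2) -> caps B=0 W=1
Move 8: W@(0,1) -> caps B=0 W=1
Move 9: B@(1,0) -> caps B=0 W=1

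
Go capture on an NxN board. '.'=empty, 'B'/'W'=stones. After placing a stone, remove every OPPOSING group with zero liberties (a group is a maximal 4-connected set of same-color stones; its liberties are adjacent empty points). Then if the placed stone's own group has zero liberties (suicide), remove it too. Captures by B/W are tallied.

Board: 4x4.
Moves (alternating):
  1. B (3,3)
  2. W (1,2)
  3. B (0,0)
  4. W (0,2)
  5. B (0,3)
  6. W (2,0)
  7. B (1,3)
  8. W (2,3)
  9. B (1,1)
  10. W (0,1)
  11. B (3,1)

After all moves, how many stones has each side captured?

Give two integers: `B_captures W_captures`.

Move 1: B@(3,3) -> caps B=0 W=0
Move 2: W@(1,2) -> caps B=0 W=0
Move 3: B@(0,0) -> caps B=0 W=0
Move 4: W@(0,2) -> caps B=0 W=0
Move 5: B@(0,3) -> caps B=0 W=0
Move 6: W@(2,0) -> caps B=0 W=0
Move 7: B@(1,3) -> caps B=0 W=0
Move 8: W@(2,3) -> caps B=0 W=2
Move 9: B@(1,1) -> caps B=0 W=2
Move 10: W@(0,1) -> caps B=0 W=2
Move 11: B@(3,1) -> caps B=0 W=2

Answer: 0 2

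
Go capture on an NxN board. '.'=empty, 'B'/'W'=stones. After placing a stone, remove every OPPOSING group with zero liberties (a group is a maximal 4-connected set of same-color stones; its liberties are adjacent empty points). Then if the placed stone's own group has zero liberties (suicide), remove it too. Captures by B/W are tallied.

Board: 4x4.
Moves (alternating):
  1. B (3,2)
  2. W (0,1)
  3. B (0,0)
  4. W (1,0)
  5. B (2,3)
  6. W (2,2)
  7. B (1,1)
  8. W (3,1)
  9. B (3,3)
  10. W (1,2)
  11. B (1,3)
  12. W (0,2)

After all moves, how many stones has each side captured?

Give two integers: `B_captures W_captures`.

Answer: 0 1

Derivation:
Move 1: B@(3,2) -> caps B=0 W=0
Move 2: W@(0,1) -> caps B=0 W=0
Move 3: B@(0,0) -> caps B=0 W=0
Move 4: W@(1,0) -> caps B=0 W=1
Move 5: B@(2,3) -> caps B=0 W=1
Move 6: W@(2,2) -> caps B=0 W=1
Move 7: B@(1,1) -> caps B=0 W=1
Move 8: W@(3,1) -> caps B=0 W=1
Move 9: B@(3,3) -> caps B=0 W=1
Move 10: W@(1,2) -> caps B=0 W=1
Move 11: B@(1,3) -> caps B=0 W=1
Move 12: W@(0,2) -> caps B=0 W=1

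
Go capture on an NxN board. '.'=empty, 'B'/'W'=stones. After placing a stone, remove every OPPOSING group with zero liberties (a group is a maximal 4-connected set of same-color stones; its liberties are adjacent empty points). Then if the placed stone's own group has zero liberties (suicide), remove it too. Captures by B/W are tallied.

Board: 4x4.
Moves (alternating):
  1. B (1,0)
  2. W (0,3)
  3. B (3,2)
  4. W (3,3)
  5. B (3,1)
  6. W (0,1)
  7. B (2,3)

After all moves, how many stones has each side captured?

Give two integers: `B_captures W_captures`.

Move 1: B@(1,0) -> caps B=0 W=0
Move 2: W@(0,3) -> caps B=0 W=0
Move 3: B@(3,2) -> caps B=0 W=0
Move 4: W@(3,3) -> caps B=0 W=0
Move 5: B@(3,1) -> caps B=0 W=0
Move 6: W@(0,1) -> caps B=0 W=0
Move 7: B@(2,3) -> caps B=1 W=0

Answer: 1 0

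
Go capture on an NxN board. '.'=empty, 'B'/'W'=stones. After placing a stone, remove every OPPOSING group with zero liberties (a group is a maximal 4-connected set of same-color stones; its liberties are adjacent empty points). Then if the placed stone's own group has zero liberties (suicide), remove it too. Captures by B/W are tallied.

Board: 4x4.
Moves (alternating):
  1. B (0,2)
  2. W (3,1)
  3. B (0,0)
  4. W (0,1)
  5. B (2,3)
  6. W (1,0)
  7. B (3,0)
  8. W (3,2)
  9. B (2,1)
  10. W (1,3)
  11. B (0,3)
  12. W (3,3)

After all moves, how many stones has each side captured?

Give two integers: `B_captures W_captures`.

Answer: 0 1

Derivation:
Move 1: B@(0,2) -> caps B=0 W=0
Move 2: W@(3,1) -> caps B=0 W=0
Move 3: B@(0,0) -> caps B=0 W=0
Move 4: W@(0,1) -> caps B=0 W=0
Move 5: B@(2,3) -> caps B=0 W=0
Move 6: W@(1,0) -> caps B=0 W=1
Move 7: B@(3,0) -> caps B=0 W=1
Move 8: W@(3,2) -> caps B=0 W=1
Move 9: B@(2,1) -> caps B=0 W=1
Move 10: W@(1,3) -> caps B=0 W=1
Move 11: B@(0,3) -> caps B=0 W=1
Move 12: W@(3,3) -> caps B=0 W=1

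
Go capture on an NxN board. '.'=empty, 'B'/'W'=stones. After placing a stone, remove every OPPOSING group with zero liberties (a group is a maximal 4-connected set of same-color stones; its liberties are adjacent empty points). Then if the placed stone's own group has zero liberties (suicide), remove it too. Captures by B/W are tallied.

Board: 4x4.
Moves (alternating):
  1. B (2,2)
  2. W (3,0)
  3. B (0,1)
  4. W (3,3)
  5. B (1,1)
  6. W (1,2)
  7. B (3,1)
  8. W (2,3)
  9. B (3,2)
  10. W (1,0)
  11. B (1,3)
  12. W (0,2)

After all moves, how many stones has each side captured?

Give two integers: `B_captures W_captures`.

Move 1: B@(2,2) -> caps B=0 W=0
Move 2: W@(3,0) -> caps B=0 W=0
Move 3: B@(0,1) -> caps B=0 W=0
Move 4: W@(3,3) -> caps B=0 W=0
Move 5: B@(1,1) -> caps B=0 W=0
Move 6: W@(1,2) -> caps B=0 W=0
Move 7: B@(3,1) -> caps B=0 W=0
Move 8: W@(2,3) -> caps B=0 W=0
Move 9: B@(3,2) -> caps B=0 W=0
Move 10: W@(1,0) -> caps B=0 W=0
Move 11: B@(1,3) -> caps B=2 W=0
Move 12: W@(0,2) -> caps B=2 W=0

Answer: 2 0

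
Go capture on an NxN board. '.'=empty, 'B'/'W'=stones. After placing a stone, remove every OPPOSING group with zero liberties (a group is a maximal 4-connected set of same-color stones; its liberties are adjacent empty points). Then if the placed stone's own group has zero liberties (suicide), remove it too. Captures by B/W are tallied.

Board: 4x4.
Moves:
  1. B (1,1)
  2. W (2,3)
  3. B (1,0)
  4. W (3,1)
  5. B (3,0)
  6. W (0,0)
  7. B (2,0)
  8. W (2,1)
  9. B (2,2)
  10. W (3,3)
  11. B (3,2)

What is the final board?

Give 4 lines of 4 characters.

Move 1: B@(1,1) -> caps B=0 W=0
Move 2: W@(2,3) -> caps B=0 W=0
Move 3: B@(1,0) -> caps B=0 W=0
Move 4: W@(3,1) -> caps B=0 W=0
Move 5: B@(3,0) -> caps B=0 W=0
Move 6: W@(0,0) -> caps B=0 W=0
Move 7: B@(2,0) -> caps B=0 W=0
Move 8: W@(2,1) -> caps B=0 W=0
Move 9: B@(2,2) -> caps B=0 W=0
Move 10: W@(3,3) -> caps B=0 W=0
Move 11: B@(3,2) -> caps B=2 W=0

Answer: W...
BB..
B.BW
B.BW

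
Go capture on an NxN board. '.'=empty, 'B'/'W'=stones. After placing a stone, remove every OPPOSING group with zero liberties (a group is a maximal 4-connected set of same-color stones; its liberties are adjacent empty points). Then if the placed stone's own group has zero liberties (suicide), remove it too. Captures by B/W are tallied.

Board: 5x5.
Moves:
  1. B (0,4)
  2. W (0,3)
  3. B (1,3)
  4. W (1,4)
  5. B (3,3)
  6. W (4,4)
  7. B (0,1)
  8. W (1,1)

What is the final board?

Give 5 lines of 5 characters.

Move 1: B@(0,4) -> caps B=0 W=0
Move 2: W@(0,3) -> caps B=0 W=0
Move 3: B@(1,3) -> caps B=0 W=0
Move 4: W@(1,4) -> caps B=0 W=1
Move 5: B@(3,3) -> caps B=0 W=1
Move 6: W@(4,4) -> caps B=0 W=1
Move 7: B@(0,1) -> caps B=0 W=1
Move 8: W@(1,1) -> caps B=0 W=1

Answer: .B.W.
.W.BW
.....
...B.
....W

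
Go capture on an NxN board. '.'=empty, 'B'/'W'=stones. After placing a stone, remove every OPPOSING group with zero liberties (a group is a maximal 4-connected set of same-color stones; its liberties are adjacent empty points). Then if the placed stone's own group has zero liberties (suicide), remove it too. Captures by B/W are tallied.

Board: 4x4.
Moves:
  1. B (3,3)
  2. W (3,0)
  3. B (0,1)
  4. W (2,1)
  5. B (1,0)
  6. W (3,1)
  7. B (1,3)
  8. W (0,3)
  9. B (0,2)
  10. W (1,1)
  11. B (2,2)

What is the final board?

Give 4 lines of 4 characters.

Move 1: B@(3,3) -> caps B=0 W=0
Move 2: W@(3,0) -> caps B=0 W=0
Move 3: B@(0,1) -> caps B=0 W=0
Move 4: W@(2,1) -> caps B=0 W=0
Move 5: B@(1,0) -> caps B=0 W=0
Move 6: W@(3,1) -> caps B=0 W=0
Move 7: B@(1,3) -> caps B=0 W=0
Move 8: W@(0,3) -> caps B=0 W=0
Move 9: B@(0,2) -> caps B=1 W=0
Move 10: W@(1,1) -> caps B=1 W=0
Move 11: B@(2,2) -> caps B=1 W=0

Answer: .BB.
BW.B
.WB.
WW.B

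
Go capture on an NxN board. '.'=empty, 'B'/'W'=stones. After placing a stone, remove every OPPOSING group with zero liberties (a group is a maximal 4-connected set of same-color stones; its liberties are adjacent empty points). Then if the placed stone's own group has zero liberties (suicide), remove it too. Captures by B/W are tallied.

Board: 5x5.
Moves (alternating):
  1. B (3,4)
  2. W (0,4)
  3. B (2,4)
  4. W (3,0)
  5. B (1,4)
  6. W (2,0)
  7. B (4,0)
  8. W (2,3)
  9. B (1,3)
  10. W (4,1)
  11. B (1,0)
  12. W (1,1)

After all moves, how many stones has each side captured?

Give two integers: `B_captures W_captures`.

Move 1: B@(3,4) -> caps B=0 W=0
Move 2: W@(0,4) -> caps B=0 W=0
Move 3: B@(2,4) -> caps B=0 W=0
Move 4: W@(3,0) -> caps B=0 W=0
Move 5: B@(1,4) -> caps B=0 W=0
Move 6: W@(2,0) -> caps B=0 W=0
Move 7: B@(4,0) -> caps B=0 W=0
Move 8: W@(2,3) -> caps B=0 W=0
Move 9: B@(1,3) -> caps B=0 W=0
Move 10: W@(4,1) -> caps B=0 W=1
Move 11: B@(1,0) -> caps B=0 W=1
Move 12: W@(1,1) -> caps B=0 W=1

Answer: 0 1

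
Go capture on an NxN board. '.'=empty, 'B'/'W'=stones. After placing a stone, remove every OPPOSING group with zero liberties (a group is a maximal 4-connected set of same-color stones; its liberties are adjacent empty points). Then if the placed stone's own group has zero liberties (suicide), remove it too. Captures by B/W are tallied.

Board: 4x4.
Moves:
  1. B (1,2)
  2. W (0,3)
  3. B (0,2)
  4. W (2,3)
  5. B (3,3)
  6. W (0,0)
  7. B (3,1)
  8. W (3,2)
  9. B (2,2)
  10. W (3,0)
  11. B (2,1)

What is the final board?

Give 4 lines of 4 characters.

Answer: W.BW
..B.
.BBW
WBW.

Derivation:
Move 1: B@(1,2) -> caps B=0 W=0
Move 2: W@(0,3) -> caps B=0 W=0
Move 3: B@(0,2) -> caps B=0 W=0
Move 4: W@(2,3) -> caps B=0 W=0
Move 5: B@(3,3) -> caps B=0 W=0
Move 6: W@(0,0) -> caps B=0 W=0
Move 7: B@(3,1) -> caps B=0 W=0
Move 8: W@(3,2) -> caps B=0 W=1
Move 9: B@(2,2) -> caps B=0 W=1
Move 10: W@(3,0) -> caps B=0 W=1
Move 11: B@(2,1) -> caps B=0 W=1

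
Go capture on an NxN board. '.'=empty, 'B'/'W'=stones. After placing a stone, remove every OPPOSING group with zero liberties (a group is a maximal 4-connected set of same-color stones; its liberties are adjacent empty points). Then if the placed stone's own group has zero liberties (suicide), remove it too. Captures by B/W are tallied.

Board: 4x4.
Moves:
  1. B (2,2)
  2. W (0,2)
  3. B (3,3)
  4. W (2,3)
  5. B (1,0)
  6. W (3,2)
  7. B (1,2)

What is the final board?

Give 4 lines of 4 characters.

Answer: ..W.
B.B.
..BW
..W.

Derivation:
Move 1: B@(2,2) -> caps B=0 W=0
Move 2: W@(0,2) -> caps B=0 W=0
Move 3: B@(3,3) -> caps B=0 W=0
Move 4: W@(2,3) -> caps B=0 W=0
Move 5: B@(1,0) -> caps B=0 W=0
Move 6: W@(3,2) -> caps B=0 W=1
Move 7: B@(1,2) -> caps B=0 W=1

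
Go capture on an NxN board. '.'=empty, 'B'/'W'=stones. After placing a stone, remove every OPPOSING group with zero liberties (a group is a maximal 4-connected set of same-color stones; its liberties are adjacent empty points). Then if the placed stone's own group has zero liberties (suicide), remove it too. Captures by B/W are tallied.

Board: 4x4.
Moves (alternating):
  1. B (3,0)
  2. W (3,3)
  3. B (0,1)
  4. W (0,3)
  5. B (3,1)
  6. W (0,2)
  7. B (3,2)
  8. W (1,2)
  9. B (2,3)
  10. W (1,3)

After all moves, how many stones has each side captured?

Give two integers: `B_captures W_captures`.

Answer: 1 0

Derivation:
Move 1: B@(3,0) -> caps B=0 W=0
Move 2: W@(3,3) -> caps B=0 W=0
Move 3: B@(0,1) -> caps B=0 W=0
Move 4: W@(0,3) -> caps B=0 W=0
Move 5: B@(3,1) -> caps B=0 W=0
Move 6: W@(0,2) -> caps B=0 W=0
Move 7: B@(3,2) -> caps B=0 W=0
Move 8: W@(1,2) -> caps B=0 W=0
Move 9: B@(2,3) -> caps B=1 W=0
Move 10: W@(1,3) -> caps B=1 W=0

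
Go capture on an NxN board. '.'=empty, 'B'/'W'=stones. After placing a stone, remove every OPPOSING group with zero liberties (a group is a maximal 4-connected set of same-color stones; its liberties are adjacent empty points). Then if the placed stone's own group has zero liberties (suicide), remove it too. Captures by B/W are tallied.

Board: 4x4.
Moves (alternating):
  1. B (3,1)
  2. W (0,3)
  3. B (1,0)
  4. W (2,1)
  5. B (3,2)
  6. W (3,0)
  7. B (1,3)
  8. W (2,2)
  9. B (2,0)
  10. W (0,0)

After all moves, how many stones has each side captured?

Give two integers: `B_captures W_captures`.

Answer: 1 0

Derivation:
Move 1: B@(3,1) -> caps B=0 W=0
Move 2: W@(0,3) -> caps B=0 W=0
Move 3: B@(1,0) -> caps B=0 W=0
Move 4: W@(2,1) -> caps B=0 W=0
Move 5: B@(3,2) -> caps B=0 W=0
Move 6: W@(3,0) -> caps B=0 W=0
Move 7: B@(1,3) -> caps B=0 W=0
Move 8: W@(2,2) -> caps B=0 W=0
Move 9: B@(2,0) -> caps B=1 W=0
Move 10: W@(0,0) -> caps B=1 W=0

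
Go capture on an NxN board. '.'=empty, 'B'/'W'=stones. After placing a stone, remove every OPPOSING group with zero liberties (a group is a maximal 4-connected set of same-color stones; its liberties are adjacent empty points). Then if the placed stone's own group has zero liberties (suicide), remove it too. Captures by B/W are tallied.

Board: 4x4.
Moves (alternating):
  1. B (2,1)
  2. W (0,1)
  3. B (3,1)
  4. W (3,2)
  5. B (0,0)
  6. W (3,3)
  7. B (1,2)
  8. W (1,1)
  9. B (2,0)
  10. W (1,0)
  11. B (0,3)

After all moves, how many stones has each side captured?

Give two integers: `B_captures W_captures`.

Move 1: B@(2,1) -> caps B=0 W=0
Move 2: W@(0,1) -> caps B=0 W=0
Move 3: B@(3,1) -> caps B=0 W=0
Move 4: W@(3,2) -> caps B=0 W=0
Move 5: B@(0,0) -> caps B=0 W=0
Move 6: W@(3,3) -> caps B=0 W=0
Move 7: B@(1,2) -> caps B=0 W=0
Move 8: W@(1,1) -> caps B=0 W=0
Move 9: B@(2,0) -> caps B=0 W=0
Move 10: W@(1,0) -> caps B=0 W=1
Move 11: B@(0,3) -> caps B=0 W=1

Answer: 0 1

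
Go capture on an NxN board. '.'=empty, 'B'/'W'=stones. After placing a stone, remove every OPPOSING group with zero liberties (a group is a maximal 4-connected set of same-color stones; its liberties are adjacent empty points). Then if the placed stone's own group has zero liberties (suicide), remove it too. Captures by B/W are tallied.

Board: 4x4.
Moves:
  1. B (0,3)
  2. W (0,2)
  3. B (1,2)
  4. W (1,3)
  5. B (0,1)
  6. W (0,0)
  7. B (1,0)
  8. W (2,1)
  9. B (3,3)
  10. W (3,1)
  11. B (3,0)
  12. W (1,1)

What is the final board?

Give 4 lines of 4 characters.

Move 1: B@(0,3) -> caps B=0 W=0
Move 2: W@(0,2) -> caps B=0 W=0
Move 3: B@(1,2) -> caps B=0 W=0
Move 4: W@(1,3) -> caps B=0 W=1
Move 5: B@(0,1) -> caps B=0 W=1
Move 6: W@(0,0) -> caps B=0 W=1
Move 7: B@(1,0) -> caps B=1 W=1
Move 8: W@(2,1) -> caps B=1 W=1
Move 9: B@(3,3) -> caps B=1 W=1
Move 10: W@(3,1) -> caps B=1 W=1
Move 11: B@(3,0) -> caps B=1 W=1
Move 12: W@(1,1) -> caps B=1 W=1

Answer: .BW.
BWBW
.W..
BW.B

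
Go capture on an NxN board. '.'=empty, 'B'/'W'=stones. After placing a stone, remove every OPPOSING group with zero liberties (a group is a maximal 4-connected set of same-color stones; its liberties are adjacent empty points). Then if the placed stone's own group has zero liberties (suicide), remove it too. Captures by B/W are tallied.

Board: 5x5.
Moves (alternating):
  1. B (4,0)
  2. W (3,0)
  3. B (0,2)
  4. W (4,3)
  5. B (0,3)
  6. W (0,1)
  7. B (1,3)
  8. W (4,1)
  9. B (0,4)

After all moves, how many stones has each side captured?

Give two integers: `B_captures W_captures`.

Move 1: B@(4,0) -> caps B=0 W=0
Move 2: W@(3,0) -> caps B=0 W=0
Move 3: B@(0,2) -> caps B=0 W=0
Move 4: W@(4,3) -> caps B=0 W=0
Move 5: B@(0,3) -> caps B=0 W=0
Move 6: W@(0,1) -> caps B=0 W=0
Move 7: B@(1,3) -> caps B=0 W=0
Move 8: W@(4,1) -> caps B=0 W=1
Move 9: B@(0,4) -> caps B=0 W=1

Answer: 0 1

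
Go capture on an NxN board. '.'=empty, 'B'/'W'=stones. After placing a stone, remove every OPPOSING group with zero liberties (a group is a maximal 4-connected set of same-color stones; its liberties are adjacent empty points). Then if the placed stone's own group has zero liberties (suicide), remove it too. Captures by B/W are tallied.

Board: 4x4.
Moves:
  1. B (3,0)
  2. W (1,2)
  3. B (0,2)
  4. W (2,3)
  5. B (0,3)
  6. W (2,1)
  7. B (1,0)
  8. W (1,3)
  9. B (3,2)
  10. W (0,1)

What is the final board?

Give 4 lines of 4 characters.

Answer: .W..
B.WW
.W.W
B.B.

Derivation:
Move 1: B@(3,0) -> caps B=0 W=0
Move 2: W@(1,2) -> caps B=0 W=0
Move 3: B@(0,2) -> caps B=0 W=0
Move 4: W@(2,3) -> caps B=0 W=0
Move 5: B@(0,3) -> caps B=0 W=0
Move 6: W@(2,1) -> caps B=0 W=0
Move 7: B@(1,0) -> caps B=0 W=0
Move 8: W@(1,3) -> caps B=0 W=0
Move 9: B@(3,2) -> caps B=0 W=0
Move 10: W@(0,1) -> caps B=0 W=2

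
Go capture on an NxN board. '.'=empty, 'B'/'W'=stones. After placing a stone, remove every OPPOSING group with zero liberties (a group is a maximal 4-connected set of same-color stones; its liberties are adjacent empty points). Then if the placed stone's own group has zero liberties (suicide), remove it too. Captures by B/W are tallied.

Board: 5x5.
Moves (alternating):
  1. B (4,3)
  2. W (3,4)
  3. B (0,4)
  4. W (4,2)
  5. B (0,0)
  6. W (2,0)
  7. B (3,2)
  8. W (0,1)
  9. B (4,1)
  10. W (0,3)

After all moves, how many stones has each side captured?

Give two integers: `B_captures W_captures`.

Answer: 1 0

Derivation:
Move 1: B@(4,3) -> caps B=0 W=0
Move 2: W@(3,4) -> caps B=0 W=0
Move 3: B@(0,4) -> caps B=0 W=0
Move 4: W@(4,2) -> caps B=0 W=0
Move 5: B@(0,0) -> caps B=0 W=0
Move 6: W@(2,0) -> caps B=0 W=0
Move 7: B@(3,2) -> caps B=0 W=0
Move 8: W@(0,1) -> caps B=0 W=0
Move 9: B@(4,1) -> caps B=1 W=0
Move 10: W@(0,3) -> caps B=1 W=0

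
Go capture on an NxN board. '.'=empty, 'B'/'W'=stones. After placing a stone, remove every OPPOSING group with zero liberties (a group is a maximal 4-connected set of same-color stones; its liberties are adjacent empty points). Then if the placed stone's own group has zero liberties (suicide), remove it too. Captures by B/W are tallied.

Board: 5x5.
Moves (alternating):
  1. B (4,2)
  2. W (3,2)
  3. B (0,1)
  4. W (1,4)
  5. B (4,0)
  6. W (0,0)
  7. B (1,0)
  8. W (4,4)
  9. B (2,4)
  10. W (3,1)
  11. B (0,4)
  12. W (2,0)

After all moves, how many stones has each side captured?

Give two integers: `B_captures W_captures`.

Move 1: B@(4,2) -> caps B=0 W=0
Move 2: W@(3,2) -> caps B=0 W=0
Move 3: B@(0,1) -> caps B=0 W=0
Move 4: W@(1,4) -> caps B=0 W=0
Move 5: B@(4,0) -> caps B=0 W=0
Move 6: W@(0,0) -> caps B=0 W=0
Move 7: B@(1,0) -> caps B=1 W=0
Move 8: W@(4,4) -> caps B=1 W=0
Move 9: B@(2,4) -> caps B=1 W=0
Move 10: W@(3,1) -> caps B=1 W=0
Move 11: B@(0,4) -> caps B=1 W=0
Move 12: W@(2,0) -> caps B=1 W=0

Answer: 1 0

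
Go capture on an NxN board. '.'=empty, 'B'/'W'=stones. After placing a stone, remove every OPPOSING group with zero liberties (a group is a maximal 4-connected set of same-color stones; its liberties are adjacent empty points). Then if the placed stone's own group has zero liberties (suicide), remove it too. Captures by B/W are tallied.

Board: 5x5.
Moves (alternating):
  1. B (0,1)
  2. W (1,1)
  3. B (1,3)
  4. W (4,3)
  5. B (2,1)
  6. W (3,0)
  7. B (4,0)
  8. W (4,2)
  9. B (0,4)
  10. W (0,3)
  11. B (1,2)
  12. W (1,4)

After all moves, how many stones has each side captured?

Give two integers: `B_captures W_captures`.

Answer: 0 1

Derivation:
Move 1: B@(0,1) -> caps B=0 W=0
Move 2: W@(1,1) -> caps B=0 W=0
Move 3: B@(1,3) -> caps B=0 W=0
Move 4: W@(4,3) -> caps B=0 W=0
Move 5: B@(2,1) -> caps B=0 W=0
Move 6: W@(3,0) -> caps B=0 W=0
Move 7: B@(4,0) -> caps B=0 W=0
Move 8: W@(4,2) -> caps B=0 W=0
Move 9: B@(0,4) -> caps B=0 W=0
Move 10: W@(0,3) -> caps B=0 W=0
Move 11: B@(1,2) -> caps B=0 W=0
Move 12: W@(1,4) -> caps B=0 W=1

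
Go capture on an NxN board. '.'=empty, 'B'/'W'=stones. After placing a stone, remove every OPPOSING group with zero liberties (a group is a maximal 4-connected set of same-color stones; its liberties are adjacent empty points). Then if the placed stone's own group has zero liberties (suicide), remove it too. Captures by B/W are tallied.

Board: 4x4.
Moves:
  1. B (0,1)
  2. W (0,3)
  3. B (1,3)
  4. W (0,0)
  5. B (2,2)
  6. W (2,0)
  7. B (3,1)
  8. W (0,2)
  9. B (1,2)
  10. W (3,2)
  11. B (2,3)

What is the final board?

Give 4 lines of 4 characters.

Answer: WB..
..BB
W.BB
.BW.

Derivation:
Move 1: B@(0,1) -> caps B=0 W=0
Move 2: W@(0,3) -> caps B=0 W=0
Move 3: B@(1,3) -> caps B=0 W=0
Move 4: W@(0,0) -> caps B=0 W=0
Move 5: B@(2,2) -> caps B=0 W=0
Move 6: W@(2,0) -> caps B=0 W=0
Move 7: B@(3,1) -> caps B=0 W=0
Move 8: W@(0,2) -> caps B=0 W=0
Move 9: B@(1,2) -> caps B=2 W=0
Move 10: W@(3,2) -> caps B=2 W=0
Move 11: B@(2,3) -> caps B=2 W=0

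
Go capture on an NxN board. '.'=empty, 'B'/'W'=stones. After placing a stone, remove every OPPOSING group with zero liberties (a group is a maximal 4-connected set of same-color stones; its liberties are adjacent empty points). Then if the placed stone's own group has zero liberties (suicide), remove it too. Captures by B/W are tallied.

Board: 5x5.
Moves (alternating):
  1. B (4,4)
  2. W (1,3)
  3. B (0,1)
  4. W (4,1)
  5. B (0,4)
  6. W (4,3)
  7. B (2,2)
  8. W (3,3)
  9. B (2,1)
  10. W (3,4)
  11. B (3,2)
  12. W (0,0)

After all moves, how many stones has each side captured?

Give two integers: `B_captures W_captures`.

Move 1: B@(4,4) -> caps B=0 W=0
Move 2: W@(1,3) -> caps B=0 W=0
Move 3: B@(0,1) -> caps B=0 W=0
Move 4: W@(4,1) -> caps B=0 W=0
Move 5: B@(0,4) -> caps B=0 W=0
Move 6: W@(4,3) -> caps B=0 W=0
Move 7: B@(2,2) -> caps B=0 W=0
Move 8: W@(3,3) -> caps B=0 W=0
Move 9: B@(2,1) -> caps B=0 W=0
Move 10: W@(3,4) -> caps B=0 W=1
Move 11: B@(3,2) -> caps B=0 W=1
Move 12: W@(0,0) -> caps B=0 W=1

Answer: 0 1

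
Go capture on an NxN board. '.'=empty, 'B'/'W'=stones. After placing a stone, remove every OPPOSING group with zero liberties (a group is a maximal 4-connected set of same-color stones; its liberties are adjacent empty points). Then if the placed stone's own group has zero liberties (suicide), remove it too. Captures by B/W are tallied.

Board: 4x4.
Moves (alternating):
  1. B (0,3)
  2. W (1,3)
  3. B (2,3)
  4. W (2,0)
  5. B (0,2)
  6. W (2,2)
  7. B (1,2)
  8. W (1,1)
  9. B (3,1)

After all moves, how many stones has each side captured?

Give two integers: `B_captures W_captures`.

Answer: 1 0

Derivation:
Move 1: B@(0,3) -> caps B=0 W=0
Move 2: W@(1,3) -> caps B=0 W=0
Move 3: B@(2,3) -> caps B=0 W=0
Move 4: W@(2,0) -> caps B=0 W=0
Move 5: B@(0,2) -> caps B=0 W=0
Move 6: W@(2,2) -> caps B=0 W=0
Move 7: B@(1,2) -> caps B=1 W=0
Move 8: W@(1,1) -> caps B=1 W=0
Move 9: B@(3,1) -> caps B=1 W=0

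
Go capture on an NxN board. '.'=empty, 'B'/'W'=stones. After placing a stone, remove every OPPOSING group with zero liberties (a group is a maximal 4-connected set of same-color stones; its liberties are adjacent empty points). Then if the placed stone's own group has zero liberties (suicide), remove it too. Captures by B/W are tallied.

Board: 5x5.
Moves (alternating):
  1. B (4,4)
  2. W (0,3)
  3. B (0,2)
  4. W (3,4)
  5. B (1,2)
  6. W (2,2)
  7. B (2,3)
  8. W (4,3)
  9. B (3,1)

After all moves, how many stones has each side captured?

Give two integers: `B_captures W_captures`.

Answer: 0 1

Derivation:
Move 1: B@(4,4) -> caps B=0 W=0
Move 2: W@(0,3) -> caps B=0 W=0
Move 3: B@(0,2) -> caps B=0 W=0
Move 4: W@(3,4) -> caps B=0 W=0
Move 5: B@(1,2) -> caps B=0 W=0
Move 6: W@(2,2) -> caps B=0 W=0
Move 7: B@(2,3) -> caps B=0 W=0
Move 8: W@(4,3) -> caps B=0 W=1
Move 9: B@(3,1) -> caps B=0 W=1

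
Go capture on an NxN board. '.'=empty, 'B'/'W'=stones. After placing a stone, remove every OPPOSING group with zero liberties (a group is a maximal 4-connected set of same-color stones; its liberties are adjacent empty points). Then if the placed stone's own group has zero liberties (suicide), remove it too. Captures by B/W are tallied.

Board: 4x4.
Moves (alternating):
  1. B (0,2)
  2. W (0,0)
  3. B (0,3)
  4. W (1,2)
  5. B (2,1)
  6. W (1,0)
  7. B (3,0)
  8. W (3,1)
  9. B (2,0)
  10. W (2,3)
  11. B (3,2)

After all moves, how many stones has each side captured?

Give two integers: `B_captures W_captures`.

Move 1: B@(0,2) -> caps B=0 W=0
Move 2: W@(0,0) -> caps B=0 W=0
Move 3: B@(0,3) -> caps B=0 W=0
Move 4: W@(1,2) -> caps B=0 W=0
Move 5: B@(2,1) -> caps B=0 W=0
Move 6: W@(1,0) -> caps B=0 W=0
Move 7: B@(3,0) -> caps B=0 W=0
Move 8: W@(3,1) -> caps B=0 W=0
Move 9: B@(2,0) -> caps B=0 W=0
Move 10: W@(2,3) -> caps B=0 W=0
Move 11: B@(3,2) -> caps B=1 W=0

Answer: 1 0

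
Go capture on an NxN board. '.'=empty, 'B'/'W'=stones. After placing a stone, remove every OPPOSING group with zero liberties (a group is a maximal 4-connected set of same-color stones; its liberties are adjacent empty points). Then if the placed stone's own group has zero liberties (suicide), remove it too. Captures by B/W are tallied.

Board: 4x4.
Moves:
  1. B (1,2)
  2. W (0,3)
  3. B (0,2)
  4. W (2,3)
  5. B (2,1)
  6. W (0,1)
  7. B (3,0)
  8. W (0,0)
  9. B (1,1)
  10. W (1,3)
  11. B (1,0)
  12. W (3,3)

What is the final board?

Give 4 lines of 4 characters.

Move 1: B@(1,2) -> caps B=0 W=0
Move 2: W@(0,3) -> caps B=0 W=0
Move 3: B@(0,2) -> caps B=0 W=0
Move 4: W@(2,3) -> caps B=0 W=0
Move 5: B@(2,1) -> caps B=0 W=0
Move 6: W@(0,1) -> caps B=0 W=0
Move 7: B@(3,0) -> caps B=0 W=0
Move 8: W@(0,0) -> caps B=0 W=0
Move 9: B@(1,1) -> caps B=0 W=0
Move 10: W@(1,3) -> caps B=0 W=0
Move 11: B@(1,0) -> caps B=2 W=0
Move 12: W@(3,3) -> caps B=2 W=0

Answer: ..BW
BBBW
.B.W
B..W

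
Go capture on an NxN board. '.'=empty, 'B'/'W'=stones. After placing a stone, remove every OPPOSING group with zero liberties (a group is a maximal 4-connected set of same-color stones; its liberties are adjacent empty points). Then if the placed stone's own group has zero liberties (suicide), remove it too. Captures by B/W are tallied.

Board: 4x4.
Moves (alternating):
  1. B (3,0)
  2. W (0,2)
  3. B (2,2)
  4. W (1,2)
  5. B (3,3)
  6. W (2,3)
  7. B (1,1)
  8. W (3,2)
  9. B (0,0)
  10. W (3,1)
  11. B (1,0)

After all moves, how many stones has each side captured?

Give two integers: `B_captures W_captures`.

Answer: 0 1

Derivation:
Move 1: B@(3,0) -> caps B=0 W=0
Move 2: W@(0,2) -> caps B=0 W=0
Move 3: B@(2,2) -> caps B=0 W=0
Move 4: W@(1,2) -> caps B=0 W=0
Move 5: B@(3,3) -> caps B=0 W=0
Move 6: W@(2,3) -> caps B=0 W=0
Move 7: B@(1,1) -> caps B=0 W=0
Move 8: W@(3,2) -> caps B=0 W=1
Move 9: B@(0,0) -> caps B=0 W=1
Move 10: W@(3,1) -> caps B=0 W=1
Move 11: B@(1,0) -> caps B=0 W=1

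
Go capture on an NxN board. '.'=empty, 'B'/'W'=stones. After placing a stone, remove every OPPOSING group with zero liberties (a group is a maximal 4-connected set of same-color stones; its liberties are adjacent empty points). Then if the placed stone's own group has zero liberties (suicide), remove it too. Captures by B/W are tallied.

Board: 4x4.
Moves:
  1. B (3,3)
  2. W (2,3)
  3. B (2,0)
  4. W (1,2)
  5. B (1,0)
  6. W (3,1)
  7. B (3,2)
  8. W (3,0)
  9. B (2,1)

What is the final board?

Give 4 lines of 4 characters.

Answer: ....
B.W.
BB.W
..BB

Derivation:
Move 1: B@(3,3) -> caps B=0 W=0
Move 2: W@(2,3) -> caps B=0 W=0
Move 3: B@(2,0) -> caps B=0 W=0
Move 4: W@(1,2) -> caps B=0 W=0
Move 5: B@(1,0) -> caps B=0 W=0
Move 6: W@(3,1) -> caps B=0 W=0
Move 7: B@(3,2) -> caps B=0 W=0
Move 8: W@(3,0) -> caps B=0 W=0
Move 9: B@(2,1) -> caps B=2 W=0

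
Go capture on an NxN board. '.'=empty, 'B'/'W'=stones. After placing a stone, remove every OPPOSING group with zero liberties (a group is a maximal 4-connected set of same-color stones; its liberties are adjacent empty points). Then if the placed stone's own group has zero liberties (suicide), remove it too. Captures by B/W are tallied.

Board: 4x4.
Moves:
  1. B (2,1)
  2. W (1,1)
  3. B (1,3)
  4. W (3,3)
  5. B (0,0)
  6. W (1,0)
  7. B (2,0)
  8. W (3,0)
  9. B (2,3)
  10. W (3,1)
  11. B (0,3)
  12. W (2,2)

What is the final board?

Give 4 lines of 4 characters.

Move 1: B@(2,1) -> caps B=0 W=0
Move 2: W@(1,1) -> caps B=0 W=0
Move 3: B@(1,3) -> caps B=0 W=0
Move 4: W@(3,3) -> caps B=0 W=0
Move 5: B@(0,0) -> caps B=0 W=0
Move 6: W@(1,0) -> caps B=0 W=0
Move 7: B@(2,0) -> caps B=0 W=0
Move 8: W@(3,0) -> caps B=0 W=0
Move 9: B@(2,3) -> caps B=0 W=0
Move 10: W@(3,1) -> caps B=0 W=0
Move 11: B@(0,3) -> caps B=0 W=0
Move 12: W@(2,2) -> caps B=0 W=2

Answer: B..B
WW.B
..WB
WW.W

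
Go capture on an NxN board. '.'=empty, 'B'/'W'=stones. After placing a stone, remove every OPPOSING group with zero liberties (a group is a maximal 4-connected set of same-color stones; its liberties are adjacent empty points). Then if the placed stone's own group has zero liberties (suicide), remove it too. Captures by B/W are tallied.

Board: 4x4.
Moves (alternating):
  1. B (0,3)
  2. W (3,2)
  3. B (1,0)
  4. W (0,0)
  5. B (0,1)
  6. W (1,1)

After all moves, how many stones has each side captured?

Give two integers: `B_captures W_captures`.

Answer: 1 0

Derivation:
Move 1: B@(0,3) -> caps B=0 W=0
Move 2: W@(3,2) -> caps B=0 W=0
Move 3: B@(1,0) -> caps B=0 W=0
Move 4: W@(0,0) -> caps B=0 W=0
Move 5: B@(0,1) -> caps B=1 W=0
Move 6: W@(1,1) -> caps B=1 W=0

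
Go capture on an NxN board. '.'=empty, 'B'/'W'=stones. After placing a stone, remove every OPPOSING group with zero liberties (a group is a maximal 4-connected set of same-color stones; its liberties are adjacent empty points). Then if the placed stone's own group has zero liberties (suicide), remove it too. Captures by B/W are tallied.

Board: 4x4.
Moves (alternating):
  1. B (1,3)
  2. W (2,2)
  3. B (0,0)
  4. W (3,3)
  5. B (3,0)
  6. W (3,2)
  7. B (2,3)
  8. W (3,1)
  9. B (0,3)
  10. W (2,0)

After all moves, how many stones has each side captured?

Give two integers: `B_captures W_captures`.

Move 1: B@(1,3) -> caps B=0 W=0
Move 2: W@(2,2) -> caps B=0 W=0
Move 3: B@(0,0) -> caps B=0 W=0
Move 4: W@(3,3) -> caps B=0 W=0
Move 5: B@(3,0) -> caps B=0 W=0
Move 6: W@(3,2) -> caps B=0 W=0
Move 7: B@(2,3) -> caps B=0 W=0
Move 8: W@(3,1) -> caps B=0 W=0
Move 9: B@(0,3) -> caps B=0 W=0
Move 10: W@(2,0) -> caps B=0 W=1

Answer: 0 1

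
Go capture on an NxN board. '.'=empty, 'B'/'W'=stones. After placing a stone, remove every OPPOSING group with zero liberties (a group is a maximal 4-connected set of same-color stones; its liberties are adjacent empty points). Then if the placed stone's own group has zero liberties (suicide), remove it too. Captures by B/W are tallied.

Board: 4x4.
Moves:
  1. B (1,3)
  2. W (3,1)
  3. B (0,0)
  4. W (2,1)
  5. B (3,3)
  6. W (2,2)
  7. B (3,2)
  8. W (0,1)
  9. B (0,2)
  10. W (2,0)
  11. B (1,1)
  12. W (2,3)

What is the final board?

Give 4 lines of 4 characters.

Move 1: B@(1,3) -> caps B=0 W=0
Move 2: W@(3,1) -> caps B=0 W=0
Move 3: B@(0,0) -> caps B=0 W=0
Move 4: W@(2,1) -> caps B=0 W=0
Move 5: B@(3,3) -> caps B=0 W=0
Move 6: W@(2,2) -> caps B=0 W=0
Move 7: B@(3,2) -> caps B=0 W=0
Move 8: W@(0,1) -> caps B=0 W=0
Move 9: B@(0,2) -> caps B=0 W=0
Move 10: W@(2,0) -> caps B=0 W=0
Move 11: B@(1,1) -> caps B=1 W=0
Move 12: W@(2,3) -> caps B=1 W=2

Answer: B.B.
.B.B
WWWW
.W..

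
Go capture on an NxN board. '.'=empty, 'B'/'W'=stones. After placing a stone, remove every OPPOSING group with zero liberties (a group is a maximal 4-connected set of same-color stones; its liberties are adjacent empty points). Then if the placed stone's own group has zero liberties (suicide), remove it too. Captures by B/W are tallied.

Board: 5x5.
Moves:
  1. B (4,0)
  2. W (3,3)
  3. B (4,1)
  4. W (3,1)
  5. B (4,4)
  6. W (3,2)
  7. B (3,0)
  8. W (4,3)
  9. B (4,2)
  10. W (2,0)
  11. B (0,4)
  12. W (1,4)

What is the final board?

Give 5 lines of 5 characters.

Answer: ....B
....W
W....
.WWW.
...WB

Derivation:
Move 1: B@(4,0) -> caps B=0 W=0
Move 2: W@(3,3) -> caps B=0 W=0
Move 3: B@(4,1) -> caps B=0 W=0
Move 4: W@(3,1) -> caps B=0 W=0
Move 5: B@(4,4) -> caps B=0 W=0
Move 6: W@(3,2) -> caps B=0 W=0
Move 7: B@(3,0) -> caps B=0 W=0
Move 8: W@(4,3) -> caps B=0 W=0
Move 9: B@(4,2) -> caps B=0 W=0
Move 10: W@(2,0) -> caps B=0 W=4
Move 11: B@(0,4) -> caps B=0 W=4
Move 12: W@(1,4) -> caps B=0 W=4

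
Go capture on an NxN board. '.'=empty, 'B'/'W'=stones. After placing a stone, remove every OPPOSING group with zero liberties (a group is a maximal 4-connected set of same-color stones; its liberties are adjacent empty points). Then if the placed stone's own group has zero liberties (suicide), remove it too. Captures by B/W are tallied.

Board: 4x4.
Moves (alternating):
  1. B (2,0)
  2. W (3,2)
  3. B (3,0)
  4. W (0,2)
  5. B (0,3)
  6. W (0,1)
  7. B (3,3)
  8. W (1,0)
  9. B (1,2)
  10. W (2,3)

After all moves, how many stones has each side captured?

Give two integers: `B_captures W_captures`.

Answer: 0 1

Derivation:
Move 1: B@(2,0) -> caps B=0 W=0
Move 2: W@(3,2) -> caps B=0 W=0
Move 3: B@(3,0) -> caps B=0 W=0
Move 4: W@(0,2) -> caps B=0 W=0
Move 5: B@(0,3) -> caps B=0 W=0
Move 6: W@(0,1) -> caps B=0 W=0
Move 7: B@(3,3) -> caps B=0 W=0
Move 8: W@(1,0) -> caps B=0 W=0
Move 9: B@(1,2) -> caps B=0 W=0
Move 10: W@(2,3) -> caps B=0 W=1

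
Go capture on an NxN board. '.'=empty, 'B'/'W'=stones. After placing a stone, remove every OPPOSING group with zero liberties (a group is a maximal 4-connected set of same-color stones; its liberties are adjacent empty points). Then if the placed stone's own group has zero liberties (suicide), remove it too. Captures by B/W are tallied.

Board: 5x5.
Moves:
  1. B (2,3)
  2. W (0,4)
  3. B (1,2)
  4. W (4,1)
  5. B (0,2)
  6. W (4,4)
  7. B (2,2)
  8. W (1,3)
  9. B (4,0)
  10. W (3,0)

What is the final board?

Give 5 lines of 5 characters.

Move 1: B@(2,3) -> caps B=0 W=0
Move 2: W@(0,4) -> caps B=0 W=0
Move 3: B@(1,2) -> caps B=0 W=0
Move 4: W@(4,1) -> caps B=0 W=0
Move 5: B@(0,2) -> caps B=0 W=0
Move 6: W@(4,4) -> caps B=0 W=0
Move 7: B@(2,2) -> caps B=0 W=0
Move 8: W@(1,3) -> caps B=0 W=0
Move 9: B@(4,0) -> caps B=0 W=0
Move 10: W@(3,0) -> caps B=0 W=1

Answer: ..B.W
..BW.
..BB.
W....
.W..W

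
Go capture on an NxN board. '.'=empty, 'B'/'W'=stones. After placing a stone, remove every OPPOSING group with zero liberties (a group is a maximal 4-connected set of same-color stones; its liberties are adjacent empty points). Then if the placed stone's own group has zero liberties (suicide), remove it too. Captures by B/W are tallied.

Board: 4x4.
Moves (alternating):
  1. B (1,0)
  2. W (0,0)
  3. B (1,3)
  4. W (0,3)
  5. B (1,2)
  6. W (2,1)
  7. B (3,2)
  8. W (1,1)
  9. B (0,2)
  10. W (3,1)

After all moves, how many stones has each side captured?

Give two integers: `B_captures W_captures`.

Move 1: B@(1,0) -> caps B=0 W=0
Move 2: W@(0,0) -> caps B=0 W=0
Move 3: B@(1,3) -> caps B=0 W=0
Move 4: W@(0,3) -> caps B=0 W=0
Move 5: B@(1,2) -> caps B=0 W=0
Move 6: W@(2,1) -> caps B=0 W=0
Move 7: B@(3,2) -> caps B=0 W=0
Move 8: W@(1,1) -> caps B=0 W=0
Move 9: B@(0,2) -> caps B=1 W=0
Move 10: W@(3,1) -> caps B=1 W=0

Answer: 1 0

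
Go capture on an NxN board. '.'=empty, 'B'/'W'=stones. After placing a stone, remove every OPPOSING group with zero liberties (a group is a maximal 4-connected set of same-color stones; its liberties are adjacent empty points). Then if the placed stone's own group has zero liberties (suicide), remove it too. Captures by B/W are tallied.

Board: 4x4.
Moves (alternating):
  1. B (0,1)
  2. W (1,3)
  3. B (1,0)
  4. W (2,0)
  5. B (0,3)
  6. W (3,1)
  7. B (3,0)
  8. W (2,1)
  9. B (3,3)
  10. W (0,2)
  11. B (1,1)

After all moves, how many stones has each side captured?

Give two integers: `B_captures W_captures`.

Answer: 0 1

Derivation:
Move 1: B@(0,1) -> caps B=0 W=0
Move 2: W@(1,3) -> caps B=0 W=0
Move 3: B@(1,0) -> caps B=0 W=0
Move 4: W@(2,0) -> caps B=0 W=0
Move 5: B@(0,3) -> caps B=0 W=0
Move 6: W@(3,1) -> caps B=0 W=0
Move 7: B@(3,0) -> caps B=0 W=0
Move 8: W@(2,1) -> caps B=0 W=0
Move 9: B@(3,3) -> caps B=0 W=0
Move 10: W@(0,2) -> caps B=0 W=1
Move 11: B@(1,1) -> caps B=0 W=1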